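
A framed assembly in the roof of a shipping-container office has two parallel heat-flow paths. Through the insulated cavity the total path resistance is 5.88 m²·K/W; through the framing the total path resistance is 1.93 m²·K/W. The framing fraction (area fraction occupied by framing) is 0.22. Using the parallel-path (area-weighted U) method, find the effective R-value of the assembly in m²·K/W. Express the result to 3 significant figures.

4.05 m²·K/W

U_eff = 0.78/5.88 + 0.22/1.93 = 0.1327 + 0.114 = 0.2466
R_eff = 1/U_eff = 4.054 m²·K/W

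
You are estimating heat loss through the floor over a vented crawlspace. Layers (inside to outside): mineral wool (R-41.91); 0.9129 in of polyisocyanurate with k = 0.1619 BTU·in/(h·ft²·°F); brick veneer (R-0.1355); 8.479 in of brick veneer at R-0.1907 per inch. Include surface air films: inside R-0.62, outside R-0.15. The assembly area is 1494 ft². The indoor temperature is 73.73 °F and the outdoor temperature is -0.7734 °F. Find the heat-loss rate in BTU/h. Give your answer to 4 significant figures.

0.9129/0.1619 = 5.6387
8.479 × 0.1907 = 1.6169
R_total = 0.62 + 41.91 + 5.6387 + 0.1355 + 1.6169 + 0.15 = 50.071 ft²·°F·h/BTU
Q = A·ΔT/R = 1494 × (73.73 − (-0.7734)) / 50.071 = 2223 BTU/h

2223 BTU/h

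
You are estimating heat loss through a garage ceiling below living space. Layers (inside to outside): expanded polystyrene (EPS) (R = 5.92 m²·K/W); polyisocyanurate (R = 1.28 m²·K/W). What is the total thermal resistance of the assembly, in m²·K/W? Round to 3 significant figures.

7.20 m²·K/W

R_total = 5.92 + 1.28 = 7.2 m²·K/W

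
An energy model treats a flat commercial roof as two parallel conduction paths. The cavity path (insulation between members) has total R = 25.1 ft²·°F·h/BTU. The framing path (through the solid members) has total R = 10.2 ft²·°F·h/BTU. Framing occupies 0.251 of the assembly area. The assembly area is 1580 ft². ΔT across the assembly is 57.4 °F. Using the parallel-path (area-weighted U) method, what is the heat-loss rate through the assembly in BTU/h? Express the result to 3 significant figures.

U_eff = 0.749/25.1 + 0.251/10.2 = 0.02984 + 0.02461 = 0.05445
R_eff = 1/U_eff = 18.37 ft²·°F·h/BTU
Q = 1580 × 57.4 / 18.37 = 4938 BTU/h

4940 BTU/h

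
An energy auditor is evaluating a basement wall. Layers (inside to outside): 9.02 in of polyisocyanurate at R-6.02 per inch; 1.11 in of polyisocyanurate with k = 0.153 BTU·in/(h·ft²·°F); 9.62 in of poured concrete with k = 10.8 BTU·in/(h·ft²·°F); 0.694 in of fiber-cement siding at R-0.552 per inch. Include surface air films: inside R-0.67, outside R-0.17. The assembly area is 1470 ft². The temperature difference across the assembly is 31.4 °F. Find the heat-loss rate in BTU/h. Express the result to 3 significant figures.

725 BTU/h

9.02 × 6.02 = 54.3
1.11/0.153 = 7.255
9.62/10.8 = 0.8907
0.694 × 0.552 = 0.3831
R_total = 0.67 + 54.3 + 7.255 + 0.8907 + 0.3831 + 0.17 = 63.67 ft²·°F·h/BTU
Q = A·ΔT/R = 1470 × 31.4 / 63.67 = 725 BTU/h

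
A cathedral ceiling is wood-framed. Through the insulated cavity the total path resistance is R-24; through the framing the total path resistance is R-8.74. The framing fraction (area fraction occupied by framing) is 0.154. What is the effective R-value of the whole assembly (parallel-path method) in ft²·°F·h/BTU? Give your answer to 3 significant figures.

U_eff = 0.846/24 + 0.154/8.74 = 0.03525 + 0.01762 = 0.05287
R_eff = 1/U_eff = 18.91 ft²·°F·h/BTU

18.9 ft²·°F·h/BTU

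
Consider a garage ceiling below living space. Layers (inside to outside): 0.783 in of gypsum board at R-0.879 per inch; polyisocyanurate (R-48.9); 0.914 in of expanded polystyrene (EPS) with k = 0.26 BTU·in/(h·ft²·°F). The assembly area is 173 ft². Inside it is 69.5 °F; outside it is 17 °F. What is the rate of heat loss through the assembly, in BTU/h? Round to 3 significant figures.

171 BTU/h

0.783 × 0.879 = 0.6883
0.914/0.26 = 3.515
R_total = 0.6883 + 48.9 + 3.515 = 53.1 ft²·°F·h/BTU
Q = A·ΔT/R = 173 × (69.5 − 17) / 53.1 = 171 BTU/h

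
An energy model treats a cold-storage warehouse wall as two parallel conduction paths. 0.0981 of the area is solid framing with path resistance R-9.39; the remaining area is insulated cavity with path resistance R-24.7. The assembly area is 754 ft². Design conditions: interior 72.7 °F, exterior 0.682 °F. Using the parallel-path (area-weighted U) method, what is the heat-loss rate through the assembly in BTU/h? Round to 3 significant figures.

2550 BTU/h

U_eff = 0.9019/24.7 + 0.0981/9.39 = 0.03651 + 0.01045 = 0.04696
R_eff = 1/U_eff = 21.29 ft²·°F·h/BTU
Q = 754 × (72.7 − 0.682) / 21.29 = 2550 BTU/h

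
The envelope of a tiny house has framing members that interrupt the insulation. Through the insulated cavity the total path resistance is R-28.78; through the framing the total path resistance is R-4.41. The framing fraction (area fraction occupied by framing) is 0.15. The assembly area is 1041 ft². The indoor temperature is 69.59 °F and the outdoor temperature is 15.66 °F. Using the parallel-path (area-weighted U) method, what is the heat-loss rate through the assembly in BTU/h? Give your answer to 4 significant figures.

3568 BTU/h

U_eff = 0.85/28.78 + 0.15/4.41 = 0.029534 + 0.034014 = 0.063548
R_eff = 1/U_eff = 15.736 ft²·°F·h/BTU
Q = 1041 × (69.59 − 15.66) / 15.736 = 3567.7 BTU/h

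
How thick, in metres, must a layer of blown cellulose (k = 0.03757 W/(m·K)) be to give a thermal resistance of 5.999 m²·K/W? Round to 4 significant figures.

0.2254 m

L = R·k = 5.999 × 0.03757 = 0.22538 m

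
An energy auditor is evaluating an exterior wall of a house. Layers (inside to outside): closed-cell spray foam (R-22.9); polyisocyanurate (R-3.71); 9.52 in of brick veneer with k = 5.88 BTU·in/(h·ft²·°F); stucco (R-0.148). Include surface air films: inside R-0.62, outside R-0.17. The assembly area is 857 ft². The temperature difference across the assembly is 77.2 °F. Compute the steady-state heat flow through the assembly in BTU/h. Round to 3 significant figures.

9.52/5.88 = 1.619
R_total = 0.62 + 22.9 + 3.71 + 1.619 + 0.148 + 0.17 = 29.17 ft²·°F·h/BTU
Q = A·ΔT/R = 857 × 77.2 / 29.17 = 2268 BTU/h

2270 BTU/h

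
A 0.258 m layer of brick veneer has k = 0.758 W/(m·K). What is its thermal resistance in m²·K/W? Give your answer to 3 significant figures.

R = L/k = 0.258/0.758 = 0.3404 m²·K/W

0.340 m²·K/W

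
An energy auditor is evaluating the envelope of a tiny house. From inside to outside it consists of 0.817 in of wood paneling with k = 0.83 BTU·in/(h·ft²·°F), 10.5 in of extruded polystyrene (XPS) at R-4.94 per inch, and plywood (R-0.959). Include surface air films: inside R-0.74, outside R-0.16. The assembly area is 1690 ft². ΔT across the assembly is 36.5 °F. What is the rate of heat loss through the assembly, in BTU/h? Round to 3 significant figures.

1130 BTU/h

0.817/0.83 = 0.9843
10.5 × 4.94 = 51.87
R_total = 0.74 + 0.9843 + 51.87 + 0.959 + 0.16 = 54.71 ft²·°F·h/BTU
Q = A·ΔT/R = 1690 × 36.5 / 54.71 = 1127 BTU/h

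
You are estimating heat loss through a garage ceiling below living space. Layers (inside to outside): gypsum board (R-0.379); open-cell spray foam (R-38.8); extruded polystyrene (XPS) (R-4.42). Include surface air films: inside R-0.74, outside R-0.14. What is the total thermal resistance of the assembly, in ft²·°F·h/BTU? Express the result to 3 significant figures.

44.5 ft²·°F·h/BTU

R_total = 0.74 + 0.379 + 38.8 + 4.42 + 0.14 = 44.48 ft²·°F·h/BTU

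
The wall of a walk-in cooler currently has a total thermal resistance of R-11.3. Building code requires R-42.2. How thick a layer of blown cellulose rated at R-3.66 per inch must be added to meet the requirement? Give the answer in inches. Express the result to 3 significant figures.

8.44 in

ΔR = 42.2 − 11.3 = 30.9 ft²·°F·h/BTU
L = ΔR / (R/in) = 30.9/3.66 = 8.443 in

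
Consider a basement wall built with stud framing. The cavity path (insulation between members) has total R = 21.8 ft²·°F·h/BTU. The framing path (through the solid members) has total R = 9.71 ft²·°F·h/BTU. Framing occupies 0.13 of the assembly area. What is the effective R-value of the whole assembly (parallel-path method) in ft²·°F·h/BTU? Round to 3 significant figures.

U_eff = 0.87/21.8 + 0.13/9.71 = 0.03991 + 0.01339 = 0.0533
R_eff = 1/U_eff = 18.76 ft²·°F·h/BTU

18.8 ft²·°F·h/BTU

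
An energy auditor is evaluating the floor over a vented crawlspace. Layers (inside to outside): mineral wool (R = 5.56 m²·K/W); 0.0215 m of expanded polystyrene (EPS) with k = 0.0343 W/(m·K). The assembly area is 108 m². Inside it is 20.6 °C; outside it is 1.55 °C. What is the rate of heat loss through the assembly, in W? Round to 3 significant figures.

333 W

0.0215/0.0343 = 0.6268
R_total = 5.56 + 0.6268 = 6.187 m²·K/W
Q = A·ΔT/R = 108 × (20.6 − 1.55) / 6.187 = 332.5 W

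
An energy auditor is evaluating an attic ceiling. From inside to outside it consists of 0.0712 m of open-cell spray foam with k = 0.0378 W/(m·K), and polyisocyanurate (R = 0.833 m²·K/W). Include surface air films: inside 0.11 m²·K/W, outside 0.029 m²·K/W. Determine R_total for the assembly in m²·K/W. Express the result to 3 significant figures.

2.86 m²·K/W

0.0712/0.0378 = 1.884
R_total = 0.11 + 1.884 + 0.833 + 0.029 = 2.856 m²·K/W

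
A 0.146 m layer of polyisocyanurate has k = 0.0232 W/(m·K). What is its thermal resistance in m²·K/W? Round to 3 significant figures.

6.29 m²·K/W

R = L/k = 0.146/0.0232 = 6.293 m²·K/W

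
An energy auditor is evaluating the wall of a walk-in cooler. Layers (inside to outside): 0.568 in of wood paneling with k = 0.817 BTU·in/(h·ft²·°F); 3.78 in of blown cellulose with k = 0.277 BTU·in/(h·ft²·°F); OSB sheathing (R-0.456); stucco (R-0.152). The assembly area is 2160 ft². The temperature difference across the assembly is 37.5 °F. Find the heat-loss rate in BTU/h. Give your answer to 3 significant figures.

5420 BTU/h

0.568/0.817 = 0.6952
3.78/0.277 = 13.65
R_total = 0.6952 + 13.65 + 0.456 + 0.152 = 14.95 ft²·°F·h/BTU
Q = A·ΔT/R = 2160 × 37.5 / 14.95 = 5418 BTU/h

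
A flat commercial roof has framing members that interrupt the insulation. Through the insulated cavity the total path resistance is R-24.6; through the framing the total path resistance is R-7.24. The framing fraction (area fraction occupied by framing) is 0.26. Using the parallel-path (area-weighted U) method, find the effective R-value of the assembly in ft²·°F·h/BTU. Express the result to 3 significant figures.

U_eff = 0.74/24.6 + 0.26/7.24 = 0.03008 + 0.03591 = 0.06599
R_eff = 1/U_eff = 15.15 ft²·°F·h/BTU

15.2 ft²·°F·h/BTU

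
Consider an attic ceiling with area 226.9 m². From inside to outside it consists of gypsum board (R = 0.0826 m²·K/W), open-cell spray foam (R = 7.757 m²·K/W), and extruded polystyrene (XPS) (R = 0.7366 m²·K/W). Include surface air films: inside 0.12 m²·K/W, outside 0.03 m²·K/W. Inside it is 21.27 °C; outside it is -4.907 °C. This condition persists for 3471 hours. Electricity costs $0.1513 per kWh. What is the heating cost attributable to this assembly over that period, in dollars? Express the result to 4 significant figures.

357.5 dollars

R_total = 0.12 + 0.0826 + 7.757 + 0.7366 + 0.03 = 8.7262 m²·K/W
Q = 226.9 × (21.27 − (-4.907)) / 8.7262 = 680.66 W
E = 680.66 W × 3471 h / 1000 = 2362.6 kWh
Cost = 2362.6 × 0.1513 = $357.46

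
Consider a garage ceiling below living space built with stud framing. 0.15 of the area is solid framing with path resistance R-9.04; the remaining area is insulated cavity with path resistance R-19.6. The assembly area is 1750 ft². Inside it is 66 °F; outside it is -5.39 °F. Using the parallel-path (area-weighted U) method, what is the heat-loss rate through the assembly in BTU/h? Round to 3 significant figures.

7490 BTU/h

U_eff = 0.85/19.6 + 0.15/9.04 = 0.04337 + 0.01659 = 0.05996
R_eff = 1/U_eff = 16.68 ft²·°F·h/BTU
Q = 1750 × (66 − (-5.39)) / 16.68 = 7491 BTU/h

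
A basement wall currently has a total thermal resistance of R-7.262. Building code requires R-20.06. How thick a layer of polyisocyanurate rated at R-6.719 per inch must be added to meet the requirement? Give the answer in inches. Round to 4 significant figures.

1.905 in

ΔR = 20.06 − 7.262 = 12.798 ft²·°F·h/BTU
L = ΔR / (R/in) = 12.798/6.719 = 1.9047 in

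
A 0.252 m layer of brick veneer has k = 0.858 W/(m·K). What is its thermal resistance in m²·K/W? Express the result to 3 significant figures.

R = L/k = 0.252/0.858 = 0.2937 m²·K/W

0.294 m²·K/W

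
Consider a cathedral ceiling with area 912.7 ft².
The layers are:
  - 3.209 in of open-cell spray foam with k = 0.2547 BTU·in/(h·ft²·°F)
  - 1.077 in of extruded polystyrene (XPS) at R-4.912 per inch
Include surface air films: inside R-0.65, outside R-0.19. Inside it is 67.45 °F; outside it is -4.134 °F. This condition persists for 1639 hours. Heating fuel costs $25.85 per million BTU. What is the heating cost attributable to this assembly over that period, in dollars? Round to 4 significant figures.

3.209/0.2547 = 12.599
1.077 × 4.912 = 5.2902
R_total = 0.65 + 12.599 + 5.2902 + 0.19 = 18.729 ft²·°F·h/BTU
Q = 912.7 × (67.45 − (-4.134)) / 18.729 = 3488.4 BTU/h
E = 3488.4 × 1639 = 5717400 BTU
Cost = 5717400/10⁶ × 25.85 = $147.8

147.8 dollars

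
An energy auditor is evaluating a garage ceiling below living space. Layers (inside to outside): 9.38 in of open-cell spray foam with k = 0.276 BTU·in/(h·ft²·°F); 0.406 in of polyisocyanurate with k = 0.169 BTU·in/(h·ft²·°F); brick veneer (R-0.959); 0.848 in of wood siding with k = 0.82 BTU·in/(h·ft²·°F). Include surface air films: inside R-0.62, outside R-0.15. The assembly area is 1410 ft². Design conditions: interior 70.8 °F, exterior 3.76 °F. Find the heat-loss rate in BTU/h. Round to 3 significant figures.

9.38/0.276 = 33.99
0.406/0.169 = 2.402
0.848/0.82 = 1.034
R_total = 0.62 + 33.99 + 2.402 + 0.959 + 1.034 + 0.15 = 39.15 ft²·°F·h/BTU
Q = A·ΔT/R = 1410 × (70.8 − 3.76) / 39.15 = 2414 BTU/h

2410 BTU/h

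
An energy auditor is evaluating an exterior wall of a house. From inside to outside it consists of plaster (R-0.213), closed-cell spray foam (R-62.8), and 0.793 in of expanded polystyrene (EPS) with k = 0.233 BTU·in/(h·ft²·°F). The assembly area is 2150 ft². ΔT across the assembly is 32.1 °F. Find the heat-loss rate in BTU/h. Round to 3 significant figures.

1040 BTU/h

0.793/0.233 = 3.403
R_total = 0.213 + 62.8 + 3.403 = 66.42 ft²·°F·h/BTU
Q = A·ΔT/R = 2150 × 32.1 / 66.42 = 1039 BTU/h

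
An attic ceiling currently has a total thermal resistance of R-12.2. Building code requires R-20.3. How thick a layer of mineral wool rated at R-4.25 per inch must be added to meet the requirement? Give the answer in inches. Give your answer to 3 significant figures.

1.91 in

ΔR = 20.3 − 12.2 = 8.1 ft²·°F·h/BTU
L = ΔR / (R/in) = 8.1/4.25 = 1.906 in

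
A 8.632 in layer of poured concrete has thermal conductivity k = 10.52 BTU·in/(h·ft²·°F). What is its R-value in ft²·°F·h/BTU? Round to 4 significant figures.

R = L/k = 8.632/10.52 = 0.82053 ft²·°F·h/BTU

0.8205 ft²·°F·h/BTU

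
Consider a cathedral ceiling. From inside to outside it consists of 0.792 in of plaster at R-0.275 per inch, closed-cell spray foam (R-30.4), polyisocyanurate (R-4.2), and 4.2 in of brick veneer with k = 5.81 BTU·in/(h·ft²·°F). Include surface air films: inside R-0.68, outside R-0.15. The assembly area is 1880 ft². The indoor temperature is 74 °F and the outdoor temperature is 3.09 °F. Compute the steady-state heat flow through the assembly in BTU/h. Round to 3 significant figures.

3670 BTU/h

0.792 × 0.275 = 0.2178
4.2/5.81 = 0.7229
R_total = 0.68 + 0.2178 + 30.4 + 4.2 + 0.7229 + 0.15 = 36.37 ft²·°F·h/BTU
Q = A·ΔT/R = 1880 × (74 − 3.09) / 36.37 = 3665 BTU/h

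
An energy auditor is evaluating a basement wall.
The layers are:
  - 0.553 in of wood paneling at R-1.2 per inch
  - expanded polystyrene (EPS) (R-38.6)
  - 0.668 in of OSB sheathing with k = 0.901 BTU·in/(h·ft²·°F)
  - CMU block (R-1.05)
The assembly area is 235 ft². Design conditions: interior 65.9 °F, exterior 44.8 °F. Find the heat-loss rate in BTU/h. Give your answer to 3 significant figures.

0.553 × 1.2 = 0.6636
0.668/0.901 = 0.7414
R_total = 0.6636 + 38.6 + 0.7414 + 1.05 = 41.05 ft²·°F·h/BTU
Q = A·ΔT/R = 235 × (65.9 − 44.8) / 41.05 = 120.8 BTU/h

121 BTU/h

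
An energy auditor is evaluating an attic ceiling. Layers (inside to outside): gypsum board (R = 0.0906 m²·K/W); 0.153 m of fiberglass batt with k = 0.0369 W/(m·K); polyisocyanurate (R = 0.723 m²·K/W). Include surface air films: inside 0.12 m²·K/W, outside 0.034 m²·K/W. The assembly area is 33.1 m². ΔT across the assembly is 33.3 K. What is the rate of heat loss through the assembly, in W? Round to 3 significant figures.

216 W

0.153/0.0369 = 4.146
R_total = 0.12 + 0.0906 + 4.146 + 0.723 + 0.034 = 5.114 m²·K/W
Q = A·ΔT/R = 33.1 × 33.3 / 5.114 = 215.5 W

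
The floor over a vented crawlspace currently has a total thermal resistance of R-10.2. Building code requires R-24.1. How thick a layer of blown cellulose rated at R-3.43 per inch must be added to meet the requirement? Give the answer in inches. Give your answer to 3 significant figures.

ΔR = 24.1 − 10.2 = 13.9 ft²·°F·h/BTU
L = ΔR / (R/in) = 13.9/3.43 = 4.052 in

4.05 in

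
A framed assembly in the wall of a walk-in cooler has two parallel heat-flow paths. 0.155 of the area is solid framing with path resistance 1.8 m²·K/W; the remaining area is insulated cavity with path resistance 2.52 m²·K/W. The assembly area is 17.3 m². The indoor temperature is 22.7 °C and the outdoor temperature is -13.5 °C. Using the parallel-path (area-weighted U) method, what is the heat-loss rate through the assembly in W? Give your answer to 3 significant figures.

U_eff = 0.845/2.52 + 0.155/1.8 = 0.3353 + 0.08611 = 0.4214
R_eff = 1/U_eff = 2.373 m²·K/W
Q = 17.3 × (22.7 − (-13.5)) / 2.373 = 263.9 W

264 W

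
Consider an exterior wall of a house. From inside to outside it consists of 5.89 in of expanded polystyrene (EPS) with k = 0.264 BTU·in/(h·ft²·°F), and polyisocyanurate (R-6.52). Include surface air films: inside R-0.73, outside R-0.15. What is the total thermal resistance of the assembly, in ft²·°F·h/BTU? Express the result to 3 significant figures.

5.89/0.264 = 22.31
R_total = 0.73 + 22.31 + 6.52 + 0.15 = 29.71 ft²·°F·h/BTU

29.7 ft²·°F·h/BTU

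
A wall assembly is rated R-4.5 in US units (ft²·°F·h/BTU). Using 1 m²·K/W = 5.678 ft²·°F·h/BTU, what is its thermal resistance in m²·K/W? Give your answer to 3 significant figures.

R_SI = 4.5/5.678 = 0.7925

0.793 m²·K/W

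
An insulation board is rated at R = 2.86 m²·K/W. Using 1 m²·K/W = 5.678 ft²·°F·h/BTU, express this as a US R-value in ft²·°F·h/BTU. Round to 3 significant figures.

16.2 ft²·°F·h/BTU

R_US = 2.86 × 5.678 = 16.24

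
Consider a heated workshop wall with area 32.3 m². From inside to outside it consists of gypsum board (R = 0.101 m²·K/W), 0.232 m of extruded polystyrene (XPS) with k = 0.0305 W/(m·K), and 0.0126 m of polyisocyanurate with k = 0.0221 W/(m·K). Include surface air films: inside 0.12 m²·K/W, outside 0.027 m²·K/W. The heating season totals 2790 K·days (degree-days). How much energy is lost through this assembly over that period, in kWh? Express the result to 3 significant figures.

0.232/0.0305 = 7.607
0.0126/0.0221 = 0.5701
R_total = 0.12 + 0.101 + 7.607 + 0.5701 + 0.027 = 8.425 m²·K/W
E = A × HDD × 24 / R / 1000 = 32.3 × 2790 × 24 / 8.425 / 1000 = 256.7 kWh

257 kWh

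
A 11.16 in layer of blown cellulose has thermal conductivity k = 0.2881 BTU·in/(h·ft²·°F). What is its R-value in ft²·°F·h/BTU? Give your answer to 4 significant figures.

R = L/k = 11.16/0.2881 = 38.737 ft²·°F·h/BTU

38.74 ft²·°F·h/BTU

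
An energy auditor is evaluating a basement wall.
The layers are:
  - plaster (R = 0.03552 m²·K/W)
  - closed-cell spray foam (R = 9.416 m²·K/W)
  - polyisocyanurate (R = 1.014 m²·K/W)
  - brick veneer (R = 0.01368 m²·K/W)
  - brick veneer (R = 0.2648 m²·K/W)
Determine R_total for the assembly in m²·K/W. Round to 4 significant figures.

R_total = 0.03552 + 9.416 + 1.014 + 0.01368 + 0.2648 = 10.744 m²·K/W

10.74 m²·K/W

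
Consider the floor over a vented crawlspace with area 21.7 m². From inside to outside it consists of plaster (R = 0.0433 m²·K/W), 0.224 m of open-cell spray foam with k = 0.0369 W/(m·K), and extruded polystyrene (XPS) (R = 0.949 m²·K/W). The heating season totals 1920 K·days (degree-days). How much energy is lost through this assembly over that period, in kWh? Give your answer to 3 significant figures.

0.224/0.0369 = 6.07
R_total = 0.0433 + 6.07 + 0.949 = 7.063 m²·K/W
E = A × HDD × 24 / R / 1000 = 21.7 × 1920 × 24 / 7.063 / 1000 = 141.6 kWh

142 kWh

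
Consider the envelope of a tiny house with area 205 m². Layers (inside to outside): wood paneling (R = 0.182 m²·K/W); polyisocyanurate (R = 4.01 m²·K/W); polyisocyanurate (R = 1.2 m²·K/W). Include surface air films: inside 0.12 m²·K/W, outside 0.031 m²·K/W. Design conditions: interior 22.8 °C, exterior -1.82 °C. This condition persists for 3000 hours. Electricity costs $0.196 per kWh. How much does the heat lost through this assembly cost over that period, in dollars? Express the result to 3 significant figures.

535 dollars

R_total = 0.12 + 0.182 + 4.01 + 1.2 + 0.031 = 5.543 m²·K/W
Q = 205 × (22.8 − (-1.82)) / 5.543 = 910.5 W
E = 910.5 W × 3000 h / 1000 = 2732 kWh
Cost = 2732 × 0.196 = $535.4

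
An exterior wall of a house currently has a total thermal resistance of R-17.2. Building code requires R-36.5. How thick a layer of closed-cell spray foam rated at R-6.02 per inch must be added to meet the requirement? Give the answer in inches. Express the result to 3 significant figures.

3.21 in

ΔR = 36.5 − 17.2 = 19.3 ft²·°F·h/BTU
L = ΔR / (R/in) = 19.3/6.02 = 3.206 in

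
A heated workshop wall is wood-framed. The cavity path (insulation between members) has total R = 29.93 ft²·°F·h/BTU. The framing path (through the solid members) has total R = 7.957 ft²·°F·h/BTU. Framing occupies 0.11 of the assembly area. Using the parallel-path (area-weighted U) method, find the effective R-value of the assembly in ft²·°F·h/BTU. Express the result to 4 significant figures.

22.96 ft²·°F·h/BTU

U_eff = 0.89/29.93 + 0.11/7.957 = 0.029736 + 0.013824 = 0.04356
R_eff = 1/U_eff = 22.957 ft²·°F·h/BTU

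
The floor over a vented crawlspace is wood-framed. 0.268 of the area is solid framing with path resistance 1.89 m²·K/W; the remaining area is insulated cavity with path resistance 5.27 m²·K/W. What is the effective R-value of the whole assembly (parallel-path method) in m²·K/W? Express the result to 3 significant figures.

U_eff = 0.732/5.27 + 0.268/1.89 = 0.1389 + 0.1418 = 0.2807
R_eff = 1/U_eff = 3.563 m²·K/W

3.56 m²·K/W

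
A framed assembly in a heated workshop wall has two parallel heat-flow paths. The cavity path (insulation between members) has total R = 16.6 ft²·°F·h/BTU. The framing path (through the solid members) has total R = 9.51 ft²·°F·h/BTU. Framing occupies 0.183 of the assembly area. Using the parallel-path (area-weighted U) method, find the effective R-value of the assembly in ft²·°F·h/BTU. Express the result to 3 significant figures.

14.6 ft²·°F·h/BTU

U_eff = 0.817/16.6 + 0.183/9.51 = 0.04922 + 0.01924 = 0.06846
R_eff = 1/U_eff = 14.61 ft²·°F·h/BTU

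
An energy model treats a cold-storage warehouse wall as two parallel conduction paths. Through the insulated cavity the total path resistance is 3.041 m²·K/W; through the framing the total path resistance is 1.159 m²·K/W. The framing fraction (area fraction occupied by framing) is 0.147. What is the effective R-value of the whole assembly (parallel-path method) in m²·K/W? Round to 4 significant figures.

2.455 m²·K/W

U_eff = 0.853/3.041 + 0.147/1.159 = 0.2805 + 0.12683 = 0.40733
R_eff = 1/U_eff = 2.455 m²·K/W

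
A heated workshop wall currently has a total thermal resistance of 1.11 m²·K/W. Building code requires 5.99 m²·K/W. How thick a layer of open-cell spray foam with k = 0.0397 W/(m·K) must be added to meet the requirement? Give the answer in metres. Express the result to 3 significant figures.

0.194 m

ΔR = 5.99 − 1.11 = 4.88 m²·K/W
L = ΔR × k = 4.88 × 0.0397 = 0.1937 m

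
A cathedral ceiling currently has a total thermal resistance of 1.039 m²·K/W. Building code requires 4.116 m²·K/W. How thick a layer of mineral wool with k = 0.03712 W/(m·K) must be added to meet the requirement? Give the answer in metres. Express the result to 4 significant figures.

0.1142 m

ΔR = 4.116 − 1.039 = 3.077 m²·K/W
L = ΔR × k = 3.077 × 0.03712 = 0.11422 m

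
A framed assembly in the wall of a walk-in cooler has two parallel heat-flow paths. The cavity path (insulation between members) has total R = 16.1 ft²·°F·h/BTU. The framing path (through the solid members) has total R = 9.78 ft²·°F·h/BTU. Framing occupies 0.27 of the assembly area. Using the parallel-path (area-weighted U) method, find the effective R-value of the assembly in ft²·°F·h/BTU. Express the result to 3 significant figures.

13.7 ft²·°F·h/BTU

U_eff = 0.73/16.1 + 0.27/9.78 = 0.04534 + 0.02761 = 0.07295
R_eff = 1/U_eff = 13.71 ft²·°F·h/BTU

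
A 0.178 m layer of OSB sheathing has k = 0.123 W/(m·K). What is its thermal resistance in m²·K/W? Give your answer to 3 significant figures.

1.45 m²·K/W

R = L/k = 0.178/0.123 = 1.447 m²·K/W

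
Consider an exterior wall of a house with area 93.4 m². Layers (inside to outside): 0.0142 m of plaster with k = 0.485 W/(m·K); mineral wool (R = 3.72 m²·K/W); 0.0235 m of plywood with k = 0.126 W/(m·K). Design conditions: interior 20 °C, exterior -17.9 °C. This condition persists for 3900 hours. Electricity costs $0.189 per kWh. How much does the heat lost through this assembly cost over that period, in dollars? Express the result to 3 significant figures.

663 dollars

0.0142/0.485 = 0.02928
0.0235/0.126 = 0.1865
R_total = 0.02928 + 3.72 + 0.1865 = 3.936 m²·K/W
Q = 93.4 × (20 − (-17.9)) / 3.936 = 899.4 W
E = 899.4 W × 3900 h / 1000 = 3508 kWh
Cost = 3508 × 0.189 = $663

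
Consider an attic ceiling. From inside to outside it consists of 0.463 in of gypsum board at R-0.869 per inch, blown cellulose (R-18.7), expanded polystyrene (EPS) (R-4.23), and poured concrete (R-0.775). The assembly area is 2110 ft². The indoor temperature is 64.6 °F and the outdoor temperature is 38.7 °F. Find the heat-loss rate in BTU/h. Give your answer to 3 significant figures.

2270 BTU/h

0.463 × 0.869 = 0.4023
R_total = 0.4023 + 18.7 + 4.23 + 0.775 = 24.11 ft²·°F·h/BTU
Q = A·ΔT/R = 2110 × (64.6 − 38.7) / 24.11 = 2267 BTU/h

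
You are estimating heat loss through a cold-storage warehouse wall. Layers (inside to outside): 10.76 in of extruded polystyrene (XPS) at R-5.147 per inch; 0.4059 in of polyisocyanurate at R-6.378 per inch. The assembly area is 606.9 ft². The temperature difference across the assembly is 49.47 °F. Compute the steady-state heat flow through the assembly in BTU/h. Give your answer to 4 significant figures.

517.9 BTU/h

10.76 × 5.147 = 55.382
0.4059 × 6.378 = 2.5888
R_total = 55.382 + 2.5888 = 57.971 ft²·°F·h/BTU
Q = A·ΔT/R = 606.9 × 49.47 / 57.971 = 517.91 BTU/h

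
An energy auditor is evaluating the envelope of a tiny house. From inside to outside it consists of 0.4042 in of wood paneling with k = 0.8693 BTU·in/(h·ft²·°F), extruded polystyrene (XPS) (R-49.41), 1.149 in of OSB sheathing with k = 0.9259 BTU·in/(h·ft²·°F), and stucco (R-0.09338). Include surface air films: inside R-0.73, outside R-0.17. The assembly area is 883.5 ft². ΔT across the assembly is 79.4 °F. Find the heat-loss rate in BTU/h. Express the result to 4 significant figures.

0.4042/0.8693 = 0.46497
1.149/0.9259 = 1.241
R_total = 0.73 + 0.46497 + 49.41 + 1.241 + 0.09338 + 0.17 = 52.109 ft²·°F·h/BTU
Q = A·ΔT/R = 883.5 × 79.4 / 52.109 = 1346.2 BTU/h

1346 BTU/h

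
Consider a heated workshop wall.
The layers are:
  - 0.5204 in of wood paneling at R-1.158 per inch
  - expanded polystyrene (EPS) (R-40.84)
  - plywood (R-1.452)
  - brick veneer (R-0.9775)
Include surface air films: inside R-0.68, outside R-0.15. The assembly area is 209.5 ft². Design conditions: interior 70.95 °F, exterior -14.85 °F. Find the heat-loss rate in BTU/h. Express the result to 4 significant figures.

402.1 BTU/h

0.5204 × 1.158 = 0.60262
R_total = 0.68 + 0.60262 + 40.84 + 1.452 + 0.9775 + 0.15 = 44.702 ft²·°F·h/BTU
Q = A·ΔT/R = 209.5 × (70.95 − (-14.85)) / 44.702 = 402.11 BTU/h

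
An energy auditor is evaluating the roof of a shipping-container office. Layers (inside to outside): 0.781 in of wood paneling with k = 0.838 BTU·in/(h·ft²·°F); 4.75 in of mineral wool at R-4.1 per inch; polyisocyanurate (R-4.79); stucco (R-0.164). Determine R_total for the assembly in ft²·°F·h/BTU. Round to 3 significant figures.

25.4 ft²·°F·h/BTU

0.781/0.838 = 0.932
4.75 × 4.1 = 19.47
R_total = 0.932 + 19.47 + 4.79 + 0.164 = 25.36 ft²·°F·h/BTU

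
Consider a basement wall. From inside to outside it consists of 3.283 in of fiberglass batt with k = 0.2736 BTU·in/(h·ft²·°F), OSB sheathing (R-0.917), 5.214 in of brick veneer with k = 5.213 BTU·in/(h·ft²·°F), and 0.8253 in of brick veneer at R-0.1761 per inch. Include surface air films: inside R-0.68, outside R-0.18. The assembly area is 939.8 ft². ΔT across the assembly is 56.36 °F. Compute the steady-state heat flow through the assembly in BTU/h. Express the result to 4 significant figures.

3550 BTU/h

3.283/0.2736 = 11.999
5.214/5.213 = 1.0002
0.8253 × 0.1761 = 0.14534
R_total = 0.68 + 11.999 + 0.917 + 1.0002 + 0.14534 + 0.18 = 14.922 ft²·°F·h/BTU
Q = A·ΔT/R = 939.8 × 56.36 / 14.922 = 3549.6 BTU/h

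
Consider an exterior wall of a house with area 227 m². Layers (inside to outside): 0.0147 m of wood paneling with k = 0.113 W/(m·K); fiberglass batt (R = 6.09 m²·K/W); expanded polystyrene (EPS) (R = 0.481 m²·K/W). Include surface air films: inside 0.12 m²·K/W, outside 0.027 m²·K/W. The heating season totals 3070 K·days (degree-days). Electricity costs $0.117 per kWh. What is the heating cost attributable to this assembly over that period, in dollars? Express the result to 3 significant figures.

286 dollars

0.0147/0.113 = 0.1301
R_total = 0.12 + 0.1301 + 6.09 + 0.481 + 0.027 = 6.848 m²·K/W
E = A × HDD × 24 / R / 1000 = 227 × 3070 × 24 / 6.848 / 1000 = 2442 kWh
Cost = 2442 × 0.117 = $285.8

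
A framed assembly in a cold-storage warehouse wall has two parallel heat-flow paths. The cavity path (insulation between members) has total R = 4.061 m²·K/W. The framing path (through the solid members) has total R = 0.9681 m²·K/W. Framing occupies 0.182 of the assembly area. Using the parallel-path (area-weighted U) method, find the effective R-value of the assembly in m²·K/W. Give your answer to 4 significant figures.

U_eff = 0.818/4.061 + 0.182/0.9681 = 0.20143 + 0.188 = 0.38943
R_eff = 1/U_eff = 2.5679 m²·K/W

2.568 m²·K/W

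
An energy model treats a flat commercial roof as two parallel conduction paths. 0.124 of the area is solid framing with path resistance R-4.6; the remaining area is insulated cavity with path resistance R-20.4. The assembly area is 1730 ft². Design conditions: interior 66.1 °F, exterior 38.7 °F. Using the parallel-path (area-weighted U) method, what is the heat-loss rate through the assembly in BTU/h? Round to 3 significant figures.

3310 BTU/h

U_eff = 0.876/20.4 + 0.124/4.6 = 0.04294 + 0.02696 = 0.0699
R_eff = 1/U_eff = 14.31 ft²·°F·h/BTU
Q = 1730 × (66.1 − 38.7) / 14.31 = 3313 BTU/h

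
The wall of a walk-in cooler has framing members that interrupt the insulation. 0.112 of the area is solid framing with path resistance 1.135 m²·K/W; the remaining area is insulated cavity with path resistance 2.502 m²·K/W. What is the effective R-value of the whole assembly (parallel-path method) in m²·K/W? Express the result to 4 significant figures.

U_eff = 0.888/2.502 + 0.112/1.135 = 0.35492 + 0.098678 = 0.45359
R_eff = 1/U_eff = 2.2046 m²·K/W

2.205 m²·K/W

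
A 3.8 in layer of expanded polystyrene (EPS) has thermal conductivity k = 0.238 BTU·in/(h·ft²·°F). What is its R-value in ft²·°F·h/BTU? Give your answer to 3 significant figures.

16.0 ft²·°F·h/BTU

R = L/k = 3.8/0.238 = 15.97 ft²·°F·h/BTU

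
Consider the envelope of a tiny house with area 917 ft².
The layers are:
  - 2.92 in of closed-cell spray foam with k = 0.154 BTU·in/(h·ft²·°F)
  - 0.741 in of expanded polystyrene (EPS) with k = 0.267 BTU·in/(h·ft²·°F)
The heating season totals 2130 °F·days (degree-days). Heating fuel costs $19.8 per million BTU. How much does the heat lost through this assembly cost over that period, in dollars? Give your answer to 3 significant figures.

2.92/0.154 = 18.96
0.741/0.267 = 2.775
R_total = 18.96 + 2.775 = 21.74 ft²·°F·h/BTU
E = A × HDD × 24 / R = 917 × 2130 × 24 / 21.74 = 2157000 BTU
Cost = 2157000/10⁶ × 19.8 = $42.7

42.7 dollars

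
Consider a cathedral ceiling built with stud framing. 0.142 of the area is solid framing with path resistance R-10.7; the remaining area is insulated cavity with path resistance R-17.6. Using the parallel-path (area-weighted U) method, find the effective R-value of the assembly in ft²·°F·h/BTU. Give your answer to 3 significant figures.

U_eff = 0.858/17.6 + 0.142/10.7 = 0.04875 + 0.01327 = 0.06202
R_eff = 1/U_eff = 16.12 ft²·°F·h/BTU

16.1 ft²·°F·h/BTU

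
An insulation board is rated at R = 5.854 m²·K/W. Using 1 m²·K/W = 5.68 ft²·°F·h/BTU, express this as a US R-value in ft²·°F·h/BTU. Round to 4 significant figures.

R_US = 5.854 × 5.68 = 33.251

33.25 ft²·°F·h/BTU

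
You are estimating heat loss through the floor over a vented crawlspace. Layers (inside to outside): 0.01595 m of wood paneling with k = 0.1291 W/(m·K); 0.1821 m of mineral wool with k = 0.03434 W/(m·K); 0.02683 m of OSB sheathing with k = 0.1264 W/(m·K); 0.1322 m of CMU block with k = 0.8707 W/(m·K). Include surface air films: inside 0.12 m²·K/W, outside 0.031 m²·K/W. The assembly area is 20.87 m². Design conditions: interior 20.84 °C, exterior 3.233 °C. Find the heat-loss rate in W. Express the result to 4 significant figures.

61.85 W

0.01595/0.1291 = 0.12355
0.1821/0.03434 = 5.3029
0.02683/0.1264 = 0.21226
0.1322/0.8707 = 0.15183
R_total = 0.12 + 0.12355 + 5.3029 + 0.21226 + 0.15183 + 0.031 = 5.9415 m²·K/W
Q = A·ΔT/R = 20.87 × (20.84 − 3.233) / 5.9415 = 61.846 W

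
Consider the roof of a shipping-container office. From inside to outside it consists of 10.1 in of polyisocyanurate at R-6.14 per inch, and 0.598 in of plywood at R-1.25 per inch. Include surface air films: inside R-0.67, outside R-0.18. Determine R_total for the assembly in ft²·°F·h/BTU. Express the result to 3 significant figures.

10.1 × 6.14 = 62.01
0.598 × 1.25 = 0.7475
R_total = 0.67 + 62.01 + 0.7475 + 0.18 = 63.61 ft²·°F·h/BTU

63.6 ft²·°F·h/BTU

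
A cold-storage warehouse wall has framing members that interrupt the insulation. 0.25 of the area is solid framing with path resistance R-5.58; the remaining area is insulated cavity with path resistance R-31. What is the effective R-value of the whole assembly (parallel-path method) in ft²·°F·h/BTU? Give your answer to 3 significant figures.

14.5 ft²·°F·h/BTU

U_eff = 0.75/31 + 0.25/5.58 = 0.02419 + 0.0448 = 0.069
R_eff = 1/U_eff = 14.49 ft²·°F·h/BTU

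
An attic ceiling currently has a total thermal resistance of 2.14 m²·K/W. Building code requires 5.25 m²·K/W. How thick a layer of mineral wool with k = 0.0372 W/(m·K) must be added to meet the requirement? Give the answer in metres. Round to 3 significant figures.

0.116 m

ΔR = 5.25 − 2.14 = 3.11 m²·K/W
L = ΔR × k = 3.11 × 0.0372 = 0.1157 m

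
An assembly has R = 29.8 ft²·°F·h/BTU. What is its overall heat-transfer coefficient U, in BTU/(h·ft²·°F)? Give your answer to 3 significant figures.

0.0336 BTU/(h·ft²·°F)

U = 1/R = 1/29.8 = 0.03356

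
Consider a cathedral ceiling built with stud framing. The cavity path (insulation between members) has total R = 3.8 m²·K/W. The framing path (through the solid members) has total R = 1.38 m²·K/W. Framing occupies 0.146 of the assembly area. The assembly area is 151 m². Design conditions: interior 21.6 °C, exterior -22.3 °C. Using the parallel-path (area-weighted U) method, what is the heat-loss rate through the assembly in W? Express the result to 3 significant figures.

U_eff = 0.854/3.8 + 0.146/1.38 = 0.2247 + 0.1058 = 0.3305
R_eff = 1/U_eff = 3.025 m²·K/W
Q = 151 × (21.6 − (-22.3)) / 3.025 = 2191 W

2190 W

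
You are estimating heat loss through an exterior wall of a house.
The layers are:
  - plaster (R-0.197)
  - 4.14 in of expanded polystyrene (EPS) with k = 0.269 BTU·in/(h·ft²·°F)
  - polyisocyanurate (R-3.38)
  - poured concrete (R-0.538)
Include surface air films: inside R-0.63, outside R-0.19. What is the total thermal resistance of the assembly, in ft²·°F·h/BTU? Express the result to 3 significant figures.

4.14/0.269 = 15.39
R_total = 0.63 + 0.197 + 15.39 + 3.38 + 0.538 + 0.19 = 20.33 ft²·°F·h/BTU

20.3 ft²·°F·h/BTU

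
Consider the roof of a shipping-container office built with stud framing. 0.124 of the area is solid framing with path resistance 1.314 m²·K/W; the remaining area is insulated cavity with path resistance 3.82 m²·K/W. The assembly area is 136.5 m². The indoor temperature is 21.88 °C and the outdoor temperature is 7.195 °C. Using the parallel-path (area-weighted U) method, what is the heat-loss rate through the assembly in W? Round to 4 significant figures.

648.8 W

U_eff = 0.876/3.82 + 0.124/1.314 = 0.22932 + 0.094368 = 0.32369
R_eff = 1/U_eff = 3.0894 m²·K/W
Q = 136.5 × (21.88 − 7.195) / 3.0894 = 648.83 W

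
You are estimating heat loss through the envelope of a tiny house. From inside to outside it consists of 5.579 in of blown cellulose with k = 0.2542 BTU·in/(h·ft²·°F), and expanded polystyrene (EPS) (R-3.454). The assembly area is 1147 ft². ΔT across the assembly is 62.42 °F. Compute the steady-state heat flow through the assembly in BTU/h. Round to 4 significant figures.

5.579/0.2542 = 21.947
R_total = 21.947 + 3.454 = 25.401 ft²·°F·h/BTU
Q = A·ΔT/R = 1147 × 62.42 / 25.401 = 2818.6 BTU/h

2819 BTU/h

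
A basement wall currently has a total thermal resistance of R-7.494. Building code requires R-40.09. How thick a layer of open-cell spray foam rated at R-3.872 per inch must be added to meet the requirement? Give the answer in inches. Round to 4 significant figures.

ΔR = 40.09 − 7.494 = 32.596 ft²·°F·h/BTU
L = ΔR / (R/in) = 32.596/3.872 = 8.4184 in

8.418 in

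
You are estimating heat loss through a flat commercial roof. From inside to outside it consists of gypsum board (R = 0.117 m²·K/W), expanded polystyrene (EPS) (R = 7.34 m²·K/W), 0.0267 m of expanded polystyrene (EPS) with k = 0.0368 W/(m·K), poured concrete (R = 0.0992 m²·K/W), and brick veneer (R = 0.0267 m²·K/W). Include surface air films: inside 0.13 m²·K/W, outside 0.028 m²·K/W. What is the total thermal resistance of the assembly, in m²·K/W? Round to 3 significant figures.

8.47 m²·K/W

0.0267/0.0368 = 0.7255
R_total = 0.13 + 0.117 + 7.34 + 0.7255 + 0.0992 + 0.0267 + 0.028 = 8.466 m²·K/W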